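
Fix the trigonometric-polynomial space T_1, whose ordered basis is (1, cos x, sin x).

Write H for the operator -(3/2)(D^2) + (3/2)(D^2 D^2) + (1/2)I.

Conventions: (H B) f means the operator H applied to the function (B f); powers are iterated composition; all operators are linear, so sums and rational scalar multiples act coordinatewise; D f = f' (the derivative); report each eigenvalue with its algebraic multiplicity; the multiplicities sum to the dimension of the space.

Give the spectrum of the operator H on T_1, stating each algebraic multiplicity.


λ = 1/2 (multiplicity 1), λ = 7/2 (multiplicity 2)

image of 1: 1/2
image of cos x: (7/2)cos x
image of sin x: (7/2)sin x
the matrix is diagonal; its diagonal is (1/2, 7/2, 7/2)
for a triangular matrix the eigenvalues are the diagonal entries, with algebraic multiplicity their repetition count


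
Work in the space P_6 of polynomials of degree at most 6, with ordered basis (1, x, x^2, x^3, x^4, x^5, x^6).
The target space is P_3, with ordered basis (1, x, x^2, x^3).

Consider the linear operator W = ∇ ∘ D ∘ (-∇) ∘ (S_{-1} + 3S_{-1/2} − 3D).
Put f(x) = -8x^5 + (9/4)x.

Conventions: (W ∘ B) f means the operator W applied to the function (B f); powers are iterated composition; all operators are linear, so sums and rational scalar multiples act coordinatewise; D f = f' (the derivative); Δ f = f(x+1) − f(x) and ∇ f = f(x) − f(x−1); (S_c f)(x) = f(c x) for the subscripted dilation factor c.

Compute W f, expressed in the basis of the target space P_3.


S_{-1} f = 8x^5 - (9/4)x
S_{-1/2} f = (1/4)x^5 - (9/8)x
(3S_{-1/2}) f = (3/4)x^5 - (27/8)x
D f = -40x^4 + 9/4
(-3D) f = 120x^4 - 27/4
(S_{-1} + 3S_{-1/2} − 3D) f = (35/4)x^5 + 120x^4 - (45/8)x - 27/4
∇ (S_{-1} + 3S_{-1/2} − 3D) f = (175/4)x^4 + (785/2)x^3 - (1265/2)x^2 + (1745/4)x - 935/8
(-∇) (S_{-1} + 3S_{-1/2} − 3D) f = -(175/4)x^4 - (785/2)x^3 + (1265/2)x^2 - (1745/4)x + 935/8
D (-∇) (S_{-1} + 3S_{-1/2} − 3D) f = -175x^3 - (2355/2)x^2 + 1265x - 1745/4
∇ D (-∇) (S_{-1} + 3S_{-1/2} − 3D) f = -525x^2 - 1830x + 4535/2

g(x) = -525x^2 - 1830x + 4535/2


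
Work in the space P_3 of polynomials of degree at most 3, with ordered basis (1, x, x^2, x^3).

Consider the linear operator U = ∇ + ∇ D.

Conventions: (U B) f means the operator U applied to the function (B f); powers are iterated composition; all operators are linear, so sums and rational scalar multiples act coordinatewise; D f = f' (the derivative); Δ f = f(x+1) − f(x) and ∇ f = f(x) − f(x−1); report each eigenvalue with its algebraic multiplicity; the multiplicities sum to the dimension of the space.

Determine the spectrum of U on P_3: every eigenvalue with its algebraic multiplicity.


image of 1: 0
image of x: 1
image of x^2: 2x + 1
image of x^3: 3x^2 + 3x - 2
the matrix is upper triangular; its diagonal is (0, 0, 0, 0)
for a triangular matrix the eigenvalues are the diagonal entries, with algebraic multiplicity their repetition count

λ = 0 (multiplicity 4)


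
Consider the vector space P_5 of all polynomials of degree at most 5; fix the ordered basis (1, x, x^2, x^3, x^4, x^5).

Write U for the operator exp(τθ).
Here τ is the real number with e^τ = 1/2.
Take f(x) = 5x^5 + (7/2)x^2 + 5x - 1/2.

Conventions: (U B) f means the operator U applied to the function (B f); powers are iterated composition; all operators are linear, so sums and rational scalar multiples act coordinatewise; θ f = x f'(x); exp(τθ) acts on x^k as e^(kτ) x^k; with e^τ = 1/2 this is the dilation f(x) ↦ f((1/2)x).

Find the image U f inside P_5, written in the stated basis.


g(x) = (5/32)x^5 + (7/8)x^2 + (5/2)x - 1/2

exp(τθ) x^k = e^(kτ) x^k; with e^τ = 1/2 this sends x^k to (1/2)^k x^k
x ↦ 1/2 x
x^2 ↦ 1/4 x^2
x^5 ↦ 1/32 x^5
applying this coordinatewise to f: exp(τθ) f = (5/32)x^5 + (7/8)x^2 + (5/2)x - 1/2


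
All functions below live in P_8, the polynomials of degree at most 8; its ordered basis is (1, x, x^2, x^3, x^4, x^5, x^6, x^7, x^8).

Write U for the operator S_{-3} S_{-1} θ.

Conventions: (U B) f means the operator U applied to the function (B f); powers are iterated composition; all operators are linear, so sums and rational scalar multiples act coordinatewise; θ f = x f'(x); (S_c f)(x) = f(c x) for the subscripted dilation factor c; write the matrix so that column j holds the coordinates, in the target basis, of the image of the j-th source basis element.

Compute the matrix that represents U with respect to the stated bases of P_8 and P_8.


image of 1: 0
image of x: 3x
image of x^2: 18x^2
image of x^3: 81x^3
image of x^4: 324x^4
image of x^5: 1215x^5
image of x^6: 4374x^6
image of x^7: 15309x^7
image of x^8: 52488x^8
each image's coordinates form column j of the matrix

the matrix is [[0, 0, 0, 0, 0, 0, 0, 0, 0]; [0, 3, 0, 0, 0, 0, 0, 0, 0]; [0, 0, 18, 0, 0, 0, 0, 0, 0]; [0, 0, 0, 81, 0, 0, 0, 0, 0]; [0, 0, 0, 0, 324, 0, 0, 0, 0]; [0, 0, 0, 0, 0, 1215, 0, 0, 0]; [0, 0, 0, 0, 0, 0, 4374, 0, 0]; [0, 0, 0, 0, 0, 0, 0, 15309, 0]; [0, 0, 0, 0, 0, 0, 0, 0, 52488]] (rows listed top to bottom)


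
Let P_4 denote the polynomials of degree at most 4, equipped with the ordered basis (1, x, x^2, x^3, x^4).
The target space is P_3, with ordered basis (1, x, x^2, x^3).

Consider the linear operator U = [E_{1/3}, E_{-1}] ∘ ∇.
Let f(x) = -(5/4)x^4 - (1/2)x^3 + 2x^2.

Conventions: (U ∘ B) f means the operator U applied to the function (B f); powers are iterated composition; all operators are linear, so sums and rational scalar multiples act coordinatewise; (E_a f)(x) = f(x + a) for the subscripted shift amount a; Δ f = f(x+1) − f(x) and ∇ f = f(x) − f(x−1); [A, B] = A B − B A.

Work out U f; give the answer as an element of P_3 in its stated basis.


∇ f = -5x^3 + 6x^2 + (1/2)x - 5/4
E_{-1} ∇ f = -5x^3 + 21x^2 - (53/2)x + 37/4
E_{1/3} E_{-1} ∇ f = -5x^3 + 16x^2 - (85/6)x + 277/108
E_{1/3} ∇ f = -5x^3 + x^2 + (17/6)x - 65/108
E_{-1} E_{1/3} ∇ f = -5x^3 + 16x^2 - (85/6)x + 277/108
[E_{1/3}, E_{-1}] ∇ f = 0

g(x) = 0


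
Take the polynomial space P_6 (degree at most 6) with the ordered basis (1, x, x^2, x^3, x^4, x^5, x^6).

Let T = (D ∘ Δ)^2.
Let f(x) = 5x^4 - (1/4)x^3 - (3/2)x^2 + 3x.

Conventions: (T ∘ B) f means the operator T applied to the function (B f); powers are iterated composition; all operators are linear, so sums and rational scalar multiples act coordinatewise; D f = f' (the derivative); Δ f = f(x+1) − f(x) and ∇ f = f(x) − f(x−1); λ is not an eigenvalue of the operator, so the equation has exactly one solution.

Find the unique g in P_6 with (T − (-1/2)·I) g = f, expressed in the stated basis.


write g with unknown coordinates in the stated basis and equate coefficients in (T − (-1/2)·I) g = f
solving from the highest basis element down gives g = 10x^4 - (1/2)x^3 - 3x^2 + 6x - 480
check: T g = 240
so T g − (-1/2)·g = 5x^4 - (1/4)x^3 - (3/2)x^2 + 3x = f ✓

the image equals g(x) = 10x^4 - (1/2)x^3 - 3x^2 + 6x - 480


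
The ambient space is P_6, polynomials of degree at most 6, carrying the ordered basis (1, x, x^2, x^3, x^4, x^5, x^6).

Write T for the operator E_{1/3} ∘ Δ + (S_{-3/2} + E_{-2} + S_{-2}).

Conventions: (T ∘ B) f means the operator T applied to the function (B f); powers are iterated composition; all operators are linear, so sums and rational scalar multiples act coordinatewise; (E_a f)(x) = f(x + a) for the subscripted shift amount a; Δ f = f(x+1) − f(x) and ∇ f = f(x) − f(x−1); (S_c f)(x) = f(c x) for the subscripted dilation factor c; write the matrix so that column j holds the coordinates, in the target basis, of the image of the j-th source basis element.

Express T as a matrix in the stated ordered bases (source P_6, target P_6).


image of 1: 3
image of x: -(5/2)x - 1
image of x^2: (29/4)x^2 - 2x + 17/3
image of x^3: -(83/8)x^3 - 3x^2 + 17x - 17/3
image of x^4: (353/16)x^4 - 4x^3 + 34x^2 - (68/3)x + 517/27
image of x^5: -(1235/32)x^5 - 5x^4 + (170/3)x^3 - (170/3)x^2 + (2585/27)x - 2251/81
image of x^6: (4889/64)x^6 - 6x^5 + 85x^4 - (340/3)x^3 + (2585/9)x^2 - (4502/27)x + 5639/81
each image's coordinates form column j of the matrix

the matrix is [[3, -1, 17/3, -17/3, 517/27, -2251/81, 5639/81]; [0, -5/2, -2, 17, -68/3, 2585/27, -4502/27]; [0, 0, 29/4, -3, 34, -170/3, 2585/9]; [0, 0, 0, -83/8, -4, 170/3, -340/3]; [0, 0, 0, 0, 353/16, -5, 85]; [0, 0, 0, 0, 0, -1235/32, -6]; [0, 0, 0, 0, 0, 0, 4889/64]] (rows listed top to bottom)


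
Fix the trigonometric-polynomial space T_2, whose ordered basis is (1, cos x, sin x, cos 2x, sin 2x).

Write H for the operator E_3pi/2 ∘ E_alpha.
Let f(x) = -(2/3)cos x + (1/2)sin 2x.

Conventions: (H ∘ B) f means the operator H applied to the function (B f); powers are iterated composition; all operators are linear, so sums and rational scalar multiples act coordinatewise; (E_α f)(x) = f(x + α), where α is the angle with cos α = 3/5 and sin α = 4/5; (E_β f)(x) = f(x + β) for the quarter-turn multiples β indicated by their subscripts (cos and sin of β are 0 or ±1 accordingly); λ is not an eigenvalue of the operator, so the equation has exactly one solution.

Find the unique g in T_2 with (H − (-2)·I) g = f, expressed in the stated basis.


g(x) = -(28/123)cos x + (2/41)sin x + (4/51)cos 2x + (19/102)sin 2x

write g with unknown coordinates in the stated basis and equate coefficients in (H − (-2)·I) g = f
solving from the highest basis element down gives g = -(28/123)cos x + (2/41)sin x + (4/51)cos 2x + (19/102)sin 2x
check: H g = -(26/123)cos x - (4/41)sin x - (8/51)cos 2x + (13/102)sin 2x
so H g − (-2)·g = -(2/3)cos x + (1/2)sin 2x = f ✓


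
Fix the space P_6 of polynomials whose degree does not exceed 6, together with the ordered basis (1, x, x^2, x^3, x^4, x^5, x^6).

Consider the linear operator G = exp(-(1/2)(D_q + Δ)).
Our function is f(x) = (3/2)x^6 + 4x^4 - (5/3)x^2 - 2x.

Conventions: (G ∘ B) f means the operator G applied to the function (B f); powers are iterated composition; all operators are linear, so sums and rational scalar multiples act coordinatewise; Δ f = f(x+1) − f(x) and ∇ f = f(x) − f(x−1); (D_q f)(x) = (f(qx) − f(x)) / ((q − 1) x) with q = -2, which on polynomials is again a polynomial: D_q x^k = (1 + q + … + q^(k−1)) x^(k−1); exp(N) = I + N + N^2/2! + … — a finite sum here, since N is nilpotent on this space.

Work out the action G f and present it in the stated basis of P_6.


order-1 term: (45/4)x^5 - (45/4)x^4 - 13x^3 - (93/4)x^2 - (35/3)x + 1/12
order-2 term: -45x^4 - (495/16)x^3 + (33/4)x^2 + (51/4)x + 715/48
order-3 term: -(15/2)x^3 + (1215/16)x^2 + (1411/32)x + 225/32
order-4 term: (45/8)x^2 - (855/128)x - 1253/64
order-5 term: -(9/16)x + 99/128
order-6 term: 3/32
the series for exp(-(1/2)(D_q + Δ)) f terminates at order 6
exp(-(1/2)(D_q + Δ)) f = (3/2)x^6 + (45/4)x^5 - (209/4)x^4 - (823/16)x^3 + (3115/48)x^2 + (13799/384)x + 1267/384

the image equals g(x) = (3/2)x^6 + (45/4)x^5 - (209/4)x^4 - (823/16)x^3 + (3115/48)x^2 + (13799/384)x + 1267/384


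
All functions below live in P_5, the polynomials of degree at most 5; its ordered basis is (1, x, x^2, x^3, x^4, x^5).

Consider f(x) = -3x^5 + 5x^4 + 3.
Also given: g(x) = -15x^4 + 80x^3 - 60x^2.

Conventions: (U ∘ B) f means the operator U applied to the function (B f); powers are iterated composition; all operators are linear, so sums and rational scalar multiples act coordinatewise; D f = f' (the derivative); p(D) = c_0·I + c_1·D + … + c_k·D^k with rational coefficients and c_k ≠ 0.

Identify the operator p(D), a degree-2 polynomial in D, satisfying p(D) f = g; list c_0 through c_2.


D^0 f = -3x^5 + 5x^4 + 3
D^1 f = -15x^4 + 20x^3
D^2 f = -60x^3 + 60x^2
matching coefficients of g against c_0 f + c_1 Df + … from the top degree down determines the c_i
solution: c_0 = 0, c_1 = 1, c_2 = -1

c_0 = 0, c_1 = 1, c_2 = -1


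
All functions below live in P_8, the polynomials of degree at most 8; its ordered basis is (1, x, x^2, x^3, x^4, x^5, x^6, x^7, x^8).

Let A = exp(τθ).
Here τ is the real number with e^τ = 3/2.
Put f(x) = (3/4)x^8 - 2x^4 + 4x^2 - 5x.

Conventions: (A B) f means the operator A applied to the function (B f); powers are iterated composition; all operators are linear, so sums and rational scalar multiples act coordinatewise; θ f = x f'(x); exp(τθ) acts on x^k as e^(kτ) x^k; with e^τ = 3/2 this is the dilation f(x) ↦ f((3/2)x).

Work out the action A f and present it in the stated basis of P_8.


exp(τθ) x^k = e^(kτ) x^k; with e^τ = 3/2 this sends x^k to (3/2)^k x^k
x ↦ 3/2 x
x^2 ↦ 9/4 x^2
x^4 ↦ 81/16 x^4
x^8 ↦ 6561/256 x^8
applying this coordinatewise to f: exp(τθ) f = (19683/1024)x^8 - (81/8)x^4 + 9x^2 - (15/2)x

g(x) = (19683/1024)x^8 - (81/8)x^4 + 9x^2 - (15/2)x


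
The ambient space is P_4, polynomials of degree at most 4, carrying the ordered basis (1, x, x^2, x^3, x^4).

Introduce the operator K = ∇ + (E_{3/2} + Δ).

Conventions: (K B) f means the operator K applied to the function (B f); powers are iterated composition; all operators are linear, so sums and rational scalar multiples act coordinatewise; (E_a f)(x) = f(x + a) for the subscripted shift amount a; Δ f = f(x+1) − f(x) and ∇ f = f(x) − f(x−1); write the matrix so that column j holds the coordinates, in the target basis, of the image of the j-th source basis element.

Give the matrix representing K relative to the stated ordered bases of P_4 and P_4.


the matrix is [[1, 7/2, 9/4, 43/8, 81/16]; [0, 1, 7, 27/4, 43/2]; [0, 0, 1, 21/2, 27/2]; [0, 0, 0, 1, 14]; [0, 0, 0, 0, 1]] (rows listed top to bottom)

image of 1: 1
image of x: x + 7/2
image of x^2: x^2 + 7x + 9/4
image of x^3: x^3 + (21/2)x^2 + (27/4)x + 43/8
image of x^4: x^4 + 14x^3 + (27/2)x^2 + (43/2)x + 81/16
each image's coordinates form column j of the matrix


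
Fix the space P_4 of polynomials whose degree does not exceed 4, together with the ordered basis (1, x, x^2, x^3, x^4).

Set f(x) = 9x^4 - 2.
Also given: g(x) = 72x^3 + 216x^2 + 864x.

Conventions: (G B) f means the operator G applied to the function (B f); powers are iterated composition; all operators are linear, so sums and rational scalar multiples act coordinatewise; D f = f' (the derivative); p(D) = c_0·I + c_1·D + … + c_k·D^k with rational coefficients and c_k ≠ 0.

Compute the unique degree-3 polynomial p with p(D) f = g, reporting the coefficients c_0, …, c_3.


c_0 = 0, c_1 = 2, c_2 = 2, c_3 = 4

D^0 f = 9x^4 - 2
D^1 f = 36x^3
D^2 f = 108x^2
D^3 f = 216x
matching coefficients of g against c_0 f + c_1 Df + … from the top degree down determines the c_i
solution: c_0 = 0, c_1 = 2, c_2 = 2, c_3 = 4


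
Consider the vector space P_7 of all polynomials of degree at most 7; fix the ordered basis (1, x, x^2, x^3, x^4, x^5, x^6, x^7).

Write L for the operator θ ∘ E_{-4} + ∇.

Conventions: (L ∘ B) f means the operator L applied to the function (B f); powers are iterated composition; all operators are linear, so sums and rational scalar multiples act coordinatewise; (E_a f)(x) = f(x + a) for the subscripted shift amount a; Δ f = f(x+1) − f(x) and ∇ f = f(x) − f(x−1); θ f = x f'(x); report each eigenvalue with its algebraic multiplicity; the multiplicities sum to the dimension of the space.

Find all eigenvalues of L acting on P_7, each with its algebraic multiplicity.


λ = 0 (multiplicity 1), λ = 1 (multiplicity 1), λ = 2 (multiplicity 1), λ = 3 (multiplicity 1), λ = 4 (multiplicity 1), λ = 5 (multiplicity 1), λ = 6 (multiplicity 1), λ = 7 (multiplicity 1)

image of 1: 0
image of x: x + 1
image of x^2: 2x^2 - 6x - 1
image of x^3: 3x^3 - 21x^2 + 45x + 1
image of x^4: 4x^4 - 44x^3 + 186x^2 - 252x - 1
image of x^5: 5x^5 - 75x^4 + 470x^3 - 1270x^2 + 1275x + 1
image of x^6: 6x^6 - 114x^5 + 945x^4 - 3820x^3 + 7665x^2 - 6138x - 1
image of x^7: 7x^7 - 161x^6 + 1659x^5 - 8925x^4 + 26845x^3 - 42987x^2 + 28665x + 1
the matrix is upper triangular; its diagonal is (0, 1, 2, 3, 4, 5, 6, 7)
for a triangular matrix the eigenvalues are the diagonal entries, with algebraic multiplicity their repetition count


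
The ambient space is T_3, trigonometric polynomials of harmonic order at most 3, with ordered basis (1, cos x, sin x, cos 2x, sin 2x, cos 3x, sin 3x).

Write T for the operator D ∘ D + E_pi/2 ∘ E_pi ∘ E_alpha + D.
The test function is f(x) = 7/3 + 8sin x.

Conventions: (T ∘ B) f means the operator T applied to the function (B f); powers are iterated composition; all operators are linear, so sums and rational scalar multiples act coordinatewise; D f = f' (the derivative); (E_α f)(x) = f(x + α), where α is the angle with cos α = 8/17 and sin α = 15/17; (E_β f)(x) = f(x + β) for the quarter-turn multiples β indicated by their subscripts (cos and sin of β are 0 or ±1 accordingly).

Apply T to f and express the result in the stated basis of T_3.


the result is g(x) = 7/3 + (72/17)cos x - (16/17)sin x

D f = 8cos x
D D f = -8sin x
E_alpha f = 7/3 + (120/17)cos x + (64/17)sin x
E_pi E_alpha f = 7/3 - (120/17)cos x - (64/17)sin x
E_pi/2 E_pi E_alpha f = 7/3 - (64/17)cos x + (120/17)sin x
D f = 8cos x
(D ∘ D + E_pi/2 ∘ E_pi ∘ E_alpha + D) f = 7/3 + (72/17)cos x - (16/17)sin x


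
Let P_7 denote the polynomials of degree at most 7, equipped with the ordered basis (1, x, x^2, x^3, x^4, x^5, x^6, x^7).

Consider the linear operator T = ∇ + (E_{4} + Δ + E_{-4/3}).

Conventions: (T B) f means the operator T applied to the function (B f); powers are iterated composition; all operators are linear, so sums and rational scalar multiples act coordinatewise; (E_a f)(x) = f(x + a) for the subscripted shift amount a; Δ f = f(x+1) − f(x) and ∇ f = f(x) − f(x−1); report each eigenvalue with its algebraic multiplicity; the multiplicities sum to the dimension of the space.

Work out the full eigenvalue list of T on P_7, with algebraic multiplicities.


λ = 2 (multiplicity 8)

image of 1: 2
image of x: 2x + 14/3
image of x^2: 2x^2 + (28/3)x + 160/9
image of x^3: 2x^3 + 14x^2 + (160/3)x + 1718/27
image of x^4: 2x^4 + (56/3)x^3 + (320/3)x^2 + (6872/27)x + 20992/81
image of x^5: 2x^5 + (70/3)x^4 + (1600/9)x^3 + (17180/27)x^2 + (104960/81)x + 248294/243
image of x^6: 2x^6 + 28x^5 + (800/3)x^4 + (34360/27)x^3 + (104960/27)x^2 + (496588/81)x + 2990080/729
image of x^7: 2x^7 + (98/3)x^6 + (1120/3)x^5 + (60130/27)x^4 + (734720/81)x^3 + (1738058/81)x^2 + (20930560/729)x + 35819798/2187
the matrix is upper triangular; its diagonal is (2, 2, 2, 2, 2, 2, 2, 2)
for a triangular matrix the eigenvalues are the diagonal entries, with algebraic multiplicity their repetition count


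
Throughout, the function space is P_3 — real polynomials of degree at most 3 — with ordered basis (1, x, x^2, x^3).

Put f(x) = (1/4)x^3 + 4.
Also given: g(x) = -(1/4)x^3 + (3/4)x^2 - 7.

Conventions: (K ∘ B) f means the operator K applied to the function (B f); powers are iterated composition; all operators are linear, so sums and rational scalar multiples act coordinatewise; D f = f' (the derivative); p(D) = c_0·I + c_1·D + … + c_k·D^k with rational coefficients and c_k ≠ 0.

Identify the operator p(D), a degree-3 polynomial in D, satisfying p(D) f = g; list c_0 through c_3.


D^0 f = (1/4)x^3 + 4
D^1 f = (3/4)x^2
D^2 f = (3/2)x
D^3 f = 3/2
matching coefficients of g against c_0 f + c_1 Df + … from the top degree down determines the c_i
solution: c_0 = -1, c_1 = 1, c_2 = 0, c_3 = -2

p(D) = -I + D − 2·D^3, i.e. c_0 = -1, c_1 = 1, c_2 = 0, c_3 = -2


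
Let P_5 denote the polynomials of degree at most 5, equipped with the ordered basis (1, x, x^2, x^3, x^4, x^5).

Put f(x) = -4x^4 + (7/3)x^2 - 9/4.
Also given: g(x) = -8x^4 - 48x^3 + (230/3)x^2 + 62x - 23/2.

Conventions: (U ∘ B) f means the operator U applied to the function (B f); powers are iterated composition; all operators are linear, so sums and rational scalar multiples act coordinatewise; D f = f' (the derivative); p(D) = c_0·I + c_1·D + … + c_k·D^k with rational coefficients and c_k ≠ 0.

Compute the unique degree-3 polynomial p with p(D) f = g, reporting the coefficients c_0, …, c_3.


D^0 f = -4x^4 + (7/3)x^2 - 9/4
D^1 f = -16x^3 + (14/3)x
D^2 f = -48x^2 + 14/3
D^3 f = -96x
matching coefficients of g against c_0 f + c_1 Df + … from the top degree down determines the c_i
solution: c_0 = 2, c_1 = 3, c_2 = -3/2, c_3 = -1/2

c_0 = 2, c_1 = 3, c_2 = -3/2, c_3 = -1/2


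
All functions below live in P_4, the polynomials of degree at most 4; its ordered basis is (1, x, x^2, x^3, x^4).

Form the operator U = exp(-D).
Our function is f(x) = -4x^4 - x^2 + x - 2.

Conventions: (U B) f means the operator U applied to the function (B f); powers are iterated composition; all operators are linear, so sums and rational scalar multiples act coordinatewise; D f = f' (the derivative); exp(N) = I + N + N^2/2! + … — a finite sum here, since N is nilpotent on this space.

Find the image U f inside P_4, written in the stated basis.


the image equals g(x) = -4x^4 + 16x^3 - 25x^2 + 19x - 8

order-1 term: 16x^3 + 2x - 1
order-2 term: -24x^2 - 1
order-3 term: 16x
order-4 term: -4
the series for exp(-D) f terminates at order 4
exp(-D) f = -4x^4 + 16x^3 - 25x^2 + 19x - 8


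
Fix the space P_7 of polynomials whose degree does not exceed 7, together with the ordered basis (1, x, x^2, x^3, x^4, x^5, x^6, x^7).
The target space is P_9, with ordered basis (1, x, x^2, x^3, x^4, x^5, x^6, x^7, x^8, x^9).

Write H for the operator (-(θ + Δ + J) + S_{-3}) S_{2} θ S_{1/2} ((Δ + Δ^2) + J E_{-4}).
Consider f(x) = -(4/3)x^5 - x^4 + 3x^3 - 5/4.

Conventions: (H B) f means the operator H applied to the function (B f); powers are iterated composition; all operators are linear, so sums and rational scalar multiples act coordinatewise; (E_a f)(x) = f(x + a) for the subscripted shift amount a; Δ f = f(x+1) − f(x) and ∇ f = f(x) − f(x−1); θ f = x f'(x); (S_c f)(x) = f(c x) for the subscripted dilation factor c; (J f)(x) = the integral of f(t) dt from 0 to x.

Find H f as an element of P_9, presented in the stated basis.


g(x) = (4/21)x^7 - (17429/18)x^6 - (94697/15)x^5 - (51818/3)x^4 - (148700/9)x^3 - (279973/24)x^2 - 1242x + 3643/12

Δ f = -(20/3)x^4 - (52/3)x^3 - (31/3)x^2 - (5/3)x + 2/3
Δ f = -(20/3)x^4 - (52/3)x^3 - (31/3)x^2 - (5/3)x + 2/3
Δ Δ f = -(80/3)x^3 - 92x^2 - (298/3)x - 36
(Δ + Δ^2) f = -(20/3)x^4 - 44x^3 - (307/3)x^2 - 101x - 106/3
E_{-4} f = -(4/3)x^5 + (77/3)x^4 - (583/3)x^3 + (2164/3)x^2 - (3920/3)x + 10993/12
J E_{-4} f = -(2/9)x^6 + (77/15)x^5 - (583/12)x^4 + (2164/9)x^3 - (1960/3)x^2 + (10993/12)x
((Δ + Δ^2) + J E_{-4}) f = -(2/9)x^6 + (77/15)x^5 - (221/4)x^4 + (1768/9)x^3 - (2267/3)x^2 + (9781/12)x - 106/3
S_{1/2} ((Δ + Δ^2) + J E_{-4}) f = -(1/288)x^6 + (77/480)x^5 - (221/64)x^4 + (221/9)x^3 - (2267/12)x^2 + (9781/24)x - 106/3
θ S_{1/2} ((Δ + Δ^2) + J E_{-4}) f = -(1/48)x^6 + (77/96)x^5 - (221/16)x^4 + (221/3)x^3 - (2267/6)x^2 + (9781/24)x
S_{2} θ S_{1/2} ((Δ + Δ^2) + J E_{-4}) f = -(4/3)x^6 + (77/3)x^5 - 221x^4 + (1768/3)x^3 - (4534/3)x^2 + (9781/12)x
θ (S_{2} θ S_{1/2}) ((Δ + Δ^2) + J E_{-4}) f = -8x^6 + (385/3)x^5 - 884x^4 + 1768x^3 - (9068/3)x^2 + (9781/12)x
Δ (S_{2} θ S_{1/2}) ((Δ + Δ^2) + J E_{-4}) f = -8x^5 + (325/3)x^4 - 654x^3 + (2036/3)x^2 - (6055/3)x - 3643/12
J (S_{2} θ S_{1/2}) ((Δ + Δ^2) + J E_{-4}) f = -(4/21)x^7 + (77/18)x^6 - (221/5)x^5 + (442/3)x^4 - (4534/9)x^3 + (9781/24)x^2
(θ + Δ + J) (S_{2} θ S_{1/2}) ((Δ + Δ^2) + J E_{-4}) f = -(4/21)x^7 - (67/18)x^6 + (1142/15)x^5 - (1885/3)x^4 + (5492/9)x^3 - (46475/24)x^2 - (4813/4)x - 3643/12
(-(θ + Δ + J)) (S_{2} θ S_{1/2}) ((Δ + Δ^2) + J E_{-4}) f = (4/21)x^7 + (67/18)x^6 - (1142/15)x^5 + (1885/3)x^4 - (5492/9)x^3 + (46475/24)x^2 + (4813/4)x + 3643/12
S_{-3} (S_{2} θ S_{1/2}) ((Δ + Δ^2) + J E_{-4}) f = -972x^6 - 6237x^5 - 17901x^4 - 15912x^3 - 13602x^2 - (9781/4)x
(-(θ + Δ + J) + S_{-3}) (S_{2} θ S_{1/2}) ((Δ + Δ^2) + J E_{-4}) f = (4/21)x^7 - (17429/18)x^6 - (94697/15)x^5 - (51818/3)x^4 - (148700/9)x^3 - (279973/24)x^2 - 1242x + 3643/12


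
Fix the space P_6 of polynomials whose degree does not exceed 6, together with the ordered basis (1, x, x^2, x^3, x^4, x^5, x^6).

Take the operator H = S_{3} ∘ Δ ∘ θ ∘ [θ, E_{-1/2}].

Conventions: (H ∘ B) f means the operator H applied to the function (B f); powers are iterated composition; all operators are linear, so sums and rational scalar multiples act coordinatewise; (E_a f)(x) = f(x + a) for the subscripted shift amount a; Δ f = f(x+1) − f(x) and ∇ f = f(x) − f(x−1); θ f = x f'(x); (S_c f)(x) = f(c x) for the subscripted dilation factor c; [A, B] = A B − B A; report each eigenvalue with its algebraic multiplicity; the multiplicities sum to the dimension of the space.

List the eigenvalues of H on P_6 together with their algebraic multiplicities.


λ = 0 (multiplicity 7)

image of 1: 0
image of x: 0
image of x^2: 1
image of x^3: 18x + 3/2
image of x^4: 162x^2 + 18x + 3/2
image of x^5: 1080x^3 + 135x^2 + 30x + 5/4
image of x^6: 6075x^4 + 810x^3 + (675/2)x^2 + (45/2)x + 15/16
the matrix is upper triangular; its diagonal is (0, 0, 0, 0, 0, 0, 0)
for a triangular matrix the eigenvalues are the diagonal entries, with algebraic multiplicity their repetition count


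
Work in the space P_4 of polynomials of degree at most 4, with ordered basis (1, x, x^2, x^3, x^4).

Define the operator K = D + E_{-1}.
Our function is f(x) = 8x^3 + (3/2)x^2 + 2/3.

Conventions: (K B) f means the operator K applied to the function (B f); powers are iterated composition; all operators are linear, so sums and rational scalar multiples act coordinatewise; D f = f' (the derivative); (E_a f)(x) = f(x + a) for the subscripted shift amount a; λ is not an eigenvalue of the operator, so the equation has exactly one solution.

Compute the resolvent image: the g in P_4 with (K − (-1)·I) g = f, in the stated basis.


the result is g(x) = 4x^3 + (3/4)x^2 - 6x + 47/24

write g with unknown coordinates in the stated basis and equate coefficients in (K − (-1)·I) g = f
solving from the highest basis element down gives g = 4x^3 + (3/4)x^2 - 6x + 47/24
check: K g = 4x^3 + (3/4)x^2 + 6x - 31/24
so K g − (-1)·g = 8x^3 + (3/2)x^2 + 2/3 = f ✓


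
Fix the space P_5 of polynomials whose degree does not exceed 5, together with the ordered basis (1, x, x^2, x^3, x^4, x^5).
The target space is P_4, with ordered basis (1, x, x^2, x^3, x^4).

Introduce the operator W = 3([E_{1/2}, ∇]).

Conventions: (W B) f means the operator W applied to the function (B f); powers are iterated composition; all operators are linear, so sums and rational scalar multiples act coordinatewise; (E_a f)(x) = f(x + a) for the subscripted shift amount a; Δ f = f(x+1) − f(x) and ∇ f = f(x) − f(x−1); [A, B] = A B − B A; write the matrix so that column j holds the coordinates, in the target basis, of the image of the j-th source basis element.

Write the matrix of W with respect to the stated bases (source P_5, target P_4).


image of 1: 0
image of x: 0
image of x^2: 0
image of x^3: 0
image of x^4: 0
image of x^5: 0
each image's coordinates form column j of the matrix

the matrix is [[0, 0, 0, 0, 0, 0]; [0, 0, 0, 0, 0, 0]; [0, 0, 0, 0, 0, 0]; [0, 0, 0, 0, 0, 0]; [0, 0, 0, 0, 0, 0]] (rows listed top to bottom)


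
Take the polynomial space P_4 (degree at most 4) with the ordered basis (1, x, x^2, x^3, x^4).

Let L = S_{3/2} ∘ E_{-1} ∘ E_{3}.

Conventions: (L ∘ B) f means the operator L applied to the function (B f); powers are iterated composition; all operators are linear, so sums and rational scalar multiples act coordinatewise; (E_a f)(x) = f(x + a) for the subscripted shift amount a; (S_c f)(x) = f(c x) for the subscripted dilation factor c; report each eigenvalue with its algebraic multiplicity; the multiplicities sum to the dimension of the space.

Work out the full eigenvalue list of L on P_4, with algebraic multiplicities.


λ = 1 (multiplicity 1), λ = 3/2 (multiplicity 1), λ = 9/4 (multiplicity 1), λ = 27/8 (multiplicity 1), λ = 81/16 (multiplicity 1)

image of 1: 1
image of x: (3/2)x + 2
image of x^2: (9/4)x^2 + 6x + 4
image of x^3: (27/8)x^3 + (27/2)x^2 + 18x + 8
image of x^4: (81/16)x^4 + 27x^3 + 54x^2 + 48x + 16
the matrix is upper triangular; its diagonal is (1, 3/2, 9/4, 27/8, 81/16)
for a triangular matrix the eigenvalues are the diagonal entries, with algebraic multiplicity their repetition count


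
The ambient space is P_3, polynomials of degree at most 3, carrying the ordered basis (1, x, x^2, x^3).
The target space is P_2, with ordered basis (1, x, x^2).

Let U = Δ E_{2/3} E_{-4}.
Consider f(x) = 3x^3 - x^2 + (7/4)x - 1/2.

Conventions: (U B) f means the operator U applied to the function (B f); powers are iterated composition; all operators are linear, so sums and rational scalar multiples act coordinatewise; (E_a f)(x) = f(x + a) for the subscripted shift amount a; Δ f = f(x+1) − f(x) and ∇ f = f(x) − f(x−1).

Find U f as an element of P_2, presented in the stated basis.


E_{-4} f = 3x^3 - 37x^2 + (615/4)x - 431/2
E_{2/3} E_{-4} f = 3x^3 - 31x^2 + (1301/12)x - 1157/9
Δ E_{2/3} E_{-4} f = 9x^2 - 53x + 965/12

the image equals g(x) = 9x^2 - 53x + 965/12


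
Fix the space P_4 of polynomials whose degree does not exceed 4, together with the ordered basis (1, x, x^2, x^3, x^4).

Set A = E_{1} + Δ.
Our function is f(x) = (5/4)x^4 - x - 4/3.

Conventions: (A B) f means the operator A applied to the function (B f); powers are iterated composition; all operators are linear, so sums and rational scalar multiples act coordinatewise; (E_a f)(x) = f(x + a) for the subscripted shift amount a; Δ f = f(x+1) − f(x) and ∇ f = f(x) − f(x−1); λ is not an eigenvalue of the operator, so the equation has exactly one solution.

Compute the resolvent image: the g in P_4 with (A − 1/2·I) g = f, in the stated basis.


the image equals g(x) = (5/2)x^4 - 40x^3 + 420x^2 - 2922x + 30466/3

write g with unknown coordinates in the stated basis and equate coefficients in (A − 1/2·I) g = f
solving from the highest basis element down gives g = (5/2)x^4 - 40x^3 + 420x^2 - 2922x + 30466/3
check: A g = (5/2)x^4 - 20x^3 + 210x^2 - 1462x + 15229/3
so A g − 1/2·g = (5/4)x^4 - x - 4/3 = f ✓


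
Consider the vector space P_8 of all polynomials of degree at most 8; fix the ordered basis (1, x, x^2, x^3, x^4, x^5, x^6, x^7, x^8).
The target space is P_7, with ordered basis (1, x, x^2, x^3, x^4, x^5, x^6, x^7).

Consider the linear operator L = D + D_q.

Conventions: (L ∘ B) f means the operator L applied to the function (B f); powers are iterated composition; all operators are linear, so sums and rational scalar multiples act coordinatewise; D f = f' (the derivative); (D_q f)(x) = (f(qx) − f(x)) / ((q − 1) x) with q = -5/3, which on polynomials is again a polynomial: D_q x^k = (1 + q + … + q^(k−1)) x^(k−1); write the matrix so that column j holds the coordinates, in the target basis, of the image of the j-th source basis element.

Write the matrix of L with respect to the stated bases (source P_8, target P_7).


the matrix is [[0, 2, 0, 0, 0, 0, 0, 0, 0]; [0, 0, 4/3, 0, 0, 0, 0, 0, 0]; [0, 0, 0, 46/9, 0, 0, 0, 0, 0]; [0, 0, 0, 0, 40/27, 0, 0, 0, 0]; [0, 0, 0, 0, 0, 826/81, 0, 0, 0]; [0, 0, 0, 0, 0, 0, -404/243, 0, 0]; [0, 0, 0, 0, 0, 0, 0, 15142/729, 0]; [0, 0, 0, 0, 0, 0, 0, 0, -30512/2187]] (rows listed top to bottom)

image of 1: 0
image of x: 2
image of x^2: (4/3)x
image of x^3: (46/9)x^2
image of x^4: (40/27)x^3
image of x^5: (826/81)x^4
image of x^6: -(404/243)x^5
image of x^7: (15142/729)x^6
image of x^8: -(30512/2187)x^7
each image's coordinates form column j of the matrix


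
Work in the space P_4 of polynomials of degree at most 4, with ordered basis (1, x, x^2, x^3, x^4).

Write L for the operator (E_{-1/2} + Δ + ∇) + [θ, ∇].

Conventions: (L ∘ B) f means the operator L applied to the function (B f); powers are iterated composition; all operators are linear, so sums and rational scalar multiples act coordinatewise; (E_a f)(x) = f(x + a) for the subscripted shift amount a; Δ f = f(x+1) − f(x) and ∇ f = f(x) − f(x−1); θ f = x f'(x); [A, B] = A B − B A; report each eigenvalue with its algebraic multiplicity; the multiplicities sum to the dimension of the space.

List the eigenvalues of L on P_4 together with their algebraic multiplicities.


image of 1: 1
image of x: x + 1/2
image of x^2: x^2 + x + 9/4
image of x^3: x^3 + (3/2)x^2 + (27/4)x - 9/8
image of x^4: x^4 + 2x^3 + (27/2)x^2 - (9/2)x + 65/16
the matrix is upper triangular; its diagonal is (1, 1, 1, 1, 1)
for a triangular matrix the eigenvalues are the diagonal entries, with algebraic multiplicity their repetition count

λ = 1 (multiplicity 5)


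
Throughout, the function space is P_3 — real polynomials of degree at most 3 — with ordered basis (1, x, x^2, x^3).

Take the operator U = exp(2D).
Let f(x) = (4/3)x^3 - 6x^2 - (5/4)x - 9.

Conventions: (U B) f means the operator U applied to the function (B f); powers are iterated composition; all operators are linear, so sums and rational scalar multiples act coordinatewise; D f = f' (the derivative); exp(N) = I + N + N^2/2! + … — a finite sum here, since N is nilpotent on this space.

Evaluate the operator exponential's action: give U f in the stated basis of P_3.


order-1 term: 8x^2 - 24x - 5/2
order-2 term: 16x - 24
order-3 term: 32/3
the series for exp(2D) f terminates at order 3
exp(2D) f = (4/3)x^3 + 2x^2 - (37/4)x - 149/6

g(x) = (4/3)x^3 + 2x^2 - (37/4)x - 149/6


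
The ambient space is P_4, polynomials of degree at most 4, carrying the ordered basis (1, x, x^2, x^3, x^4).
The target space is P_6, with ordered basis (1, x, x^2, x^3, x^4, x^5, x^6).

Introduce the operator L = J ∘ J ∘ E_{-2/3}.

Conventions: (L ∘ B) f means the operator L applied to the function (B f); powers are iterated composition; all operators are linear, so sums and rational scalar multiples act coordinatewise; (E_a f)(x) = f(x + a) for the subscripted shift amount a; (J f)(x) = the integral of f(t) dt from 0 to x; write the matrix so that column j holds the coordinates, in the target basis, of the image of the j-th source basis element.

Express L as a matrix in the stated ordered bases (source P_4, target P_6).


the matrix is [[0, 0, 0, 0, 0]; [0, 0, 0, 0, 0]; [1/2, -1/3, 2/9, -4/27, 8/81]; [0, 1/6, -2/9, 2/9, -16/81]; [0, 0, 1/12, -1/6, 2/9]; [0, 0, 0, 1/20, -2/15]; [0, 0, 0, 0, 1/30]] (rows listed top to bottom)

image of 1: (1/2)x^2
image of x: (1/6)x^3 - (1/3)x^2
image of x^2: (1/12)x^4 - (2/9)x^3 + (2/9)x^2
image of x^3: (1/20)x^5 - (1/6)x^4 + (2/9)x^3 - (4/27)x^2
image of x^4: (1/30)x^6 - (2/15)x^5 + (2/9)x^4 - (16/81)x^3 + (8/81)x^2
each image's coordinates form column j of the matrix


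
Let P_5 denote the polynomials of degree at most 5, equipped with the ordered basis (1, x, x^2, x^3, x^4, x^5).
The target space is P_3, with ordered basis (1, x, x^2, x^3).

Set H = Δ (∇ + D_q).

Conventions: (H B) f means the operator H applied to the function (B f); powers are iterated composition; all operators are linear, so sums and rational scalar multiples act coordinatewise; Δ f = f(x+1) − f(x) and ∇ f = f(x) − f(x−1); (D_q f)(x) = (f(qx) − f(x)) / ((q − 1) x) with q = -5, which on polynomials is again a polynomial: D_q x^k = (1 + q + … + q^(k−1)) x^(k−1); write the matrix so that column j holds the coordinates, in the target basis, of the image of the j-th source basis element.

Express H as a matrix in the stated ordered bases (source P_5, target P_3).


image of 1: 0
image of x: 0
image of x^2: -2
image of x^3: 48x + 21
image of x^4: -300x^2 - 312x - 102
image of x^5: 2104x^3 + 3126x^2 + 2094x + 521
each image's coordinates form column j of the matrix

the matrix is [[0, 0, -2, 21, -102, 521]; [0, 0, 0, 48, -312, 2094]; [0, 0, 0, 0, -300, 3126]; [0, 0, 0, 0, 0, 2104]] (rows listed top to bottom)


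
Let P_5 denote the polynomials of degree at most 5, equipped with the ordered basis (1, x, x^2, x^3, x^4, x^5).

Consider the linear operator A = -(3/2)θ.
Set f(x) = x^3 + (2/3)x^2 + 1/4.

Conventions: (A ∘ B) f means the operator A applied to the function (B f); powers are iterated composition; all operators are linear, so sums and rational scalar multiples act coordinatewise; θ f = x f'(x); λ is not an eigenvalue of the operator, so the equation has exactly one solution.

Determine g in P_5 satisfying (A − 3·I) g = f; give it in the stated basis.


the result is g(x) = -(2/15)x^3 - (1/9)x^2 - 1/12

write g with unknown coordinates in the stated basis and equate coefficients in (A − 3·I) g = f
solving from the highest basis element down gives g = -(2/15)x^3 - (1/9)x^2 - 1/12
check: A g = (3/5)x^3 + (1/3)x^2
so A g − 3·g = x^3 + (2/3)x^2 + 1/4 = f ✓


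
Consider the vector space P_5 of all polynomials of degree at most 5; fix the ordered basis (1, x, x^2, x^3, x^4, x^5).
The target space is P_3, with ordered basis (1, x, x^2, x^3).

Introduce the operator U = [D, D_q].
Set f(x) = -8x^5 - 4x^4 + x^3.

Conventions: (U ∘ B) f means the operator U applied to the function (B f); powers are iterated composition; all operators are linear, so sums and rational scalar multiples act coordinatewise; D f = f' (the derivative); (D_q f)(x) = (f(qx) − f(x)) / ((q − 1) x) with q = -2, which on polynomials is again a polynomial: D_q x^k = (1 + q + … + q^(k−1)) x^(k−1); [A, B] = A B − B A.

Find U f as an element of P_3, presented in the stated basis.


the result is g(x) = -552x^3 + 108x^2 + 9x

D_q f = -88x^4 + 20x^3 + 3x^2
D D_q f = -352x^3 + 60x^2 + 6x
D f = -40x^4 - 16x^3 + 3x^2
D_q D f = 200x^3 - 48x^2 - 3x
[D, D_q] f = -552x^3 + 108x^2 + 9x


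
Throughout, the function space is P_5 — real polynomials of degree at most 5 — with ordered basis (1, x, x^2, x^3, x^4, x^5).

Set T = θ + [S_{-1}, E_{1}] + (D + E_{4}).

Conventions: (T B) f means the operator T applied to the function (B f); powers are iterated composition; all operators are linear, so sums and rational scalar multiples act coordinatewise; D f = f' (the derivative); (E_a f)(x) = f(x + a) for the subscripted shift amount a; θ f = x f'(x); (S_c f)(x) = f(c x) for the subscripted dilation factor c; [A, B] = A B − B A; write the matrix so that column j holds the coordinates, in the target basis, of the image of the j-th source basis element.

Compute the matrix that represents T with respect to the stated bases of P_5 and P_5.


image of 1: 1
image of x: 2x + 7
image of x^2: 3x^2 + 6x + 16
image of x^3: 4x^3 + 21x^2 + 48x + 66
image of x^4: 5x^4 + 12x^3 + 96x^2 + 248x + 256
image of x^5: 6x^5 + 35x^4 + 160x^3 + 660x^2 + 1280x + 1026
each image's coordinates form column j of the matrix

the matrix is [[1, 7, 16, 66, 256, 1026]; [0, 2, 6, 48, 248, 1280]; [0, 0, 3, 21, 96, 660]; [0, 0, 0, 4, 12, 160]; [0, 0, 0, 0, 5, 35]; [0, 0, 0, 0, 0, 6]] (rows listed top to bottom)


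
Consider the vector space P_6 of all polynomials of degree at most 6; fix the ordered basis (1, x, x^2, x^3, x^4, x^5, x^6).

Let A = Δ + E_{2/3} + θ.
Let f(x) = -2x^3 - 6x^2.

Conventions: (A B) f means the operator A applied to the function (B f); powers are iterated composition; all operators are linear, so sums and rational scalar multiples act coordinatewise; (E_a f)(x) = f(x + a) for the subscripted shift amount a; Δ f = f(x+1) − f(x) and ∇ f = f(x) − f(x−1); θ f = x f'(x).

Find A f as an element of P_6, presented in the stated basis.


Δ f = -6x^2 - 18x - 8
E_{2/3} f = -2x^3 - 10x^2 - (32/3)x - 88/27
θ f = -6x^3 - 12x^2
(Δ + E_{2/3} + θ) f = -8x^3 - 28x^2 - (86/3)x - 304/27

the image equals g(x) = -8x^3 - 28x^2 - (86/3)x - 304/27


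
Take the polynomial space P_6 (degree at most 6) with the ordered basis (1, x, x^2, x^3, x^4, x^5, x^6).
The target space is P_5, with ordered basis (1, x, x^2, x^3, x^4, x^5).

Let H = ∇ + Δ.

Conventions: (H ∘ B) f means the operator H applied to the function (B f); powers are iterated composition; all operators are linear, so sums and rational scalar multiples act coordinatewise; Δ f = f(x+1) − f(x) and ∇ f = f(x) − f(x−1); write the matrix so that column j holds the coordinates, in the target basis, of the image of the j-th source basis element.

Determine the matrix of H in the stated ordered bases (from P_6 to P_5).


image of 1: 0
image of x: 2
image of x^2: 4x
image of x^3: 6x^2 + 2
image of x^4: 8x^3 + 8x
image of x^5: 10x^4 + 20x^2 + 2
image of x^6: 12x^5 + 40x^3 + 12x
each image's coordinates form column j of the matrix

the matrix is [[0, 2, 0, 2, 0, 2, 0]; [0, 0, 4, 0, 8, 0, 12]; [0, 0, 0, 6, 0, 20, 0]; [0, 0, 0, 0, 8, 0, 40]; [0, 0, 0, 0, 0, 10, 0]; [0, 0, 0, 0, 0, 0, 12]] (rows listed top to bottom)
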